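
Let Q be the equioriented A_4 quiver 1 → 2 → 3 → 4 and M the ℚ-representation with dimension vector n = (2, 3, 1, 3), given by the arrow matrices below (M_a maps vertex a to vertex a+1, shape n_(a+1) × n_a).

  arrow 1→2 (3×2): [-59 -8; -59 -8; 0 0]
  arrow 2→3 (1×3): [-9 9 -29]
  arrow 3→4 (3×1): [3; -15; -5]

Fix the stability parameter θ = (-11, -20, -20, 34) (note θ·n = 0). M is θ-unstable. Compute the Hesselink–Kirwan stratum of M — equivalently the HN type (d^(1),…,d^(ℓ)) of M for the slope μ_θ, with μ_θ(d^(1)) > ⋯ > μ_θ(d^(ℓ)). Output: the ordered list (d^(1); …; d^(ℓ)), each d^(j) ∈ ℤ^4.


Interval decomposition of M: I[1,1], I[1,2], I[2,2], I[2,4], I[4,4]^2.
HN type (ℓ=4): μ^(1)=34; μ^(2)=-11; μ^(3)=-31/2; μ^(4)=-20

((0, 0, 0, 3); (1, 0, 0, 0); (1, 1, 0, 0); (0, 2, 1, 0))


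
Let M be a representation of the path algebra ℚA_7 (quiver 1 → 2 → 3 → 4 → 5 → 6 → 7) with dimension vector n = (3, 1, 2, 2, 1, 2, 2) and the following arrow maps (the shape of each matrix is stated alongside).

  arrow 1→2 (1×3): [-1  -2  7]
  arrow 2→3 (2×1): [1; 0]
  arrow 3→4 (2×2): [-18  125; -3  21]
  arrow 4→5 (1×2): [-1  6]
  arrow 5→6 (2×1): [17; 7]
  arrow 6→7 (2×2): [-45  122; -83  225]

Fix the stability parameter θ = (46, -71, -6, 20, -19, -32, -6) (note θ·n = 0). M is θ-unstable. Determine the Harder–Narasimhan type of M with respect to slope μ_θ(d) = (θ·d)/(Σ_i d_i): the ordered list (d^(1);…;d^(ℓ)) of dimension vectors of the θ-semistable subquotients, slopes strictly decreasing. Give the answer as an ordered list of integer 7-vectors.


Via rank(M_{q-1}∘⋯∘M_p): M ≅ I[1,1]^2, I[1,4], I[3,7], I[6,7].
μ_θ-semistable layers: μ^(1)=46; μ^(2)=20; μ^(3)=-6; μ^(4)=-37/4; μ^(5)=-25/2; μ^(6)=-32

((2, 0, 0, 0, 0, 0, 0); (0, 0, 0, 1, 0, 0, 0); (0, 0, 1, 0, 0, 0, 2); (0, 0, 1, 1, 1, 1, 0); (1, 1, 0, 0, 0, 0, 0); (0, 0, 0, 0, 0, 1, 0))


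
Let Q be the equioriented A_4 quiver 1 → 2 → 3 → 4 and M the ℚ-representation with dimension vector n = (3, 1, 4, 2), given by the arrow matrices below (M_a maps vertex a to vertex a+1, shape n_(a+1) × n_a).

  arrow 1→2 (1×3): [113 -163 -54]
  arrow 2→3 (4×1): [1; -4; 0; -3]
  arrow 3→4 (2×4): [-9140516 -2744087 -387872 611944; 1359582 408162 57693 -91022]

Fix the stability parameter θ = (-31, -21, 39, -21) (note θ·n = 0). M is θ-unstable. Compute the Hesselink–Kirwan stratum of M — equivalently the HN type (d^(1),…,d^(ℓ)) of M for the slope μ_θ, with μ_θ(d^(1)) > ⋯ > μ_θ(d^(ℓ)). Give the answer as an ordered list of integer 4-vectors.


Barcode: M ≅ I[1,1]^2, I[1,3], I[3,3], I[3,4]^2. HN layers by μ_θ (4 steps, strictly decreasing):
  μ^(1)=39; μ^(2)=9; μ^(3)=-21; μ^(4)=-31

((0, 0, 2, 0); (0, 0, 2, 2); (0, 1, 0, 0); (3, 0, 0, 0))


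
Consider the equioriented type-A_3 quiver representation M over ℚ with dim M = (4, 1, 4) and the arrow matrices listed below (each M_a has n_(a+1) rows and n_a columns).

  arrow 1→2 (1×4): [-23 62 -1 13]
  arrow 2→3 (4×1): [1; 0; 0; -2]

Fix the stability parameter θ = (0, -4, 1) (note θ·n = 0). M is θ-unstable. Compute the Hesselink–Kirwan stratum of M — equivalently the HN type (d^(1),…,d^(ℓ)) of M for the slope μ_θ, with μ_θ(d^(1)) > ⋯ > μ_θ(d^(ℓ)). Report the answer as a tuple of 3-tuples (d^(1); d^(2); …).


Interval decomposition of M: I[1,1]^3, I[1,3], I[3,3]^3.
HN type (ℓ=3): μ^(1)=1; μ^(2)=0; μ^(3)=-2

((0, 0, 4); (3, 0, 0); (1, 1, 0))


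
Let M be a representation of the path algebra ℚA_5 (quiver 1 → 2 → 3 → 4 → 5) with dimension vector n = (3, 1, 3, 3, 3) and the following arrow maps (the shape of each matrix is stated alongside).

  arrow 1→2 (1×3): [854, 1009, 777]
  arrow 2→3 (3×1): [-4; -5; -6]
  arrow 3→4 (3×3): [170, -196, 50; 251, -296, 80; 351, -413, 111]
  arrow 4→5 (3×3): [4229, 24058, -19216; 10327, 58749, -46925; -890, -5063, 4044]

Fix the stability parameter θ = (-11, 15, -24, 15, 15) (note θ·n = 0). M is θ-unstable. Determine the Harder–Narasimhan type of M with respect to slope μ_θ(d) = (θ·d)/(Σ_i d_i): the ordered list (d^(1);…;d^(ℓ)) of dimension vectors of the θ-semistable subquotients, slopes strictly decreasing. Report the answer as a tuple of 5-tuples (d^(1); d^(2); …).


Interval decomposition of M: I[1,1]^2, I[1,5], I[3,5]^2.
HN type (ℓ=4): μ^(1)=15; μ^(2)=-9/2; μ^(3)=-11; μ^(4)=-24

((0, 0, 0, 3, 3); (0, 1, 1, 0, 0); (3, 0, 0, 0, 0); (0, 0, 2, 0, 0))


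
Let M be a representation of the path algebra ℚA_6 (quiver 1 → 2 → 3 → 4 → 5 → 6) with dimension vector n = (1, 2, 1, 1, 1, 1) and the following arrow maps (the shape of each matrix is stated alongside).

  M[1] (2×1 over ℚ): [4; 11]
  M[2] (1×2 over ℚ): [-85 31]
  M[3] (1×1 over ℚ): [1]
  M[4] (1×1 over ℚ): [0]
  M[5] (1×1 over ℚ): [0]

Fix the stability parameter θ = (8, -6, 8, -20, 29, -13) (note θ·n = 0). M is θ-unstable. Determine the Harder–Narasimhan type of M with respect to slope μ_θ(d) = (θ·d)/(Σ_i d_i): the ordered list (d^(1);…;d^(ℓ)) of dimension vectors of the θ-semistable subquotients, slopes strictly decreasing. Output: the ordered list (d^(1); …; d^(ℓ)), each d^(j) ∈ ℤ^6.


Barcode: M ≅ I[1,4], I[2,2], I[5,5], I[6,6]. HN layers by μ_θ (4 steps, strictly decreasing):
  μ^(1)=29; μ^(2)=-5/2; μ^(3)=-6; μ^(4)=-13

((0, 0, 0, 0, 1, 0); (1, 1, 1, 1, 0, 0); (0, 1, 0, 0, 0, 0); (0, 0, 0, 0, 0, 1))


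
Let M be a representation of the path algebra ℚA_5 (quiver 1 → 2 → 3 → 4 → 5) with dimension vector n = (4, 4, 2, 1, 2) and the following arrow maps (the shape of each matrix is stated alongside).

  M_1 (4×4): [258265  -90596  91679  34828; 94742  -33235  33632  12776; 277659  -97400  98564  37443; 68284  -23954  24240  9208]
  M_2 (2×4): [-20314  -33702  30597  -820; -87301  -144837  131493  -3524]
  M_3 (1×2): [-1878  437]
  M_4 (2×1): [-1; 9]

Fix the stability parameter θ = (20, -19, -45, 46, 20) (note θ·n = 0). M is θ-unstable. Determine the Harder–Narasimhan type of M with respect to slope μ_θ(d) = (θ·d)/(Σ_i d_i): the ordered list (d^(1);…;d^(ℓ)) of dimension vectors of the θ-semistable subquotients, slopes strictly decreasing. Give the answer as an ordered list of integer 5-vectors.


Via rank(M_{q-1}∘⋯∘M_p): M ≅ I[1,1], I[1,2], I[1,3], I[1,5], I[2,2], I[5,5].
μ_θ-semistable layers: μ^(1)=33; μ^(2)=20; μ^(3)=1/2; μ^(4)=-44/3; μ^(5)=-19

((0, 0, 0, 1, 1); (1, 0, 0, 0, 1); (1, 1, 0, 0, 0); (2, 2, 2, 0, 0); (0, 1, 0, 0, 0))


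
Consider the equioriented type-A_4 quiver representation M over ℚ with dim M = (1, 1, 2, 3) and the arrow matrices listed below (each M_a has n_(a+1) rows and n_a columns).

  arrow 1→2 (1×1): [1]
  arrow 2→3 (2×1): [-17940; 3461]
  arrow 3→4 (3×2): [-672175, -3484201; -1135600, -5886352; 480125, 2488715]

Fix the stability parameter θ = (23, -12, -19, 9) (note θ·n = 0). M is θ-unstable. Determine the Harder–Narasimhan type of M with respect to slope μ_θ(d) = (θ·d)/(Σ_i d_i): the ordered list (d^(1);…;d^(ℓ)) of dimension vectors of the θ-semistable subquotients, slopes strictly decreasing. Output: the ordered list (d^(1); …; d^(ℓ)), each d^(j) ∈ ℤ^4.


Barcode: M ≅ I[1,4], I[3,3], I[4,4]^2. HN layers by μ_θ (3 steps, strictly decreasing):
  μ^(1)=9; μ^(2)=-8/3; μ^(3)=-19

((0, 0, 0, 3); (1, 1, 1, 0); (0, 0, 1, 0))


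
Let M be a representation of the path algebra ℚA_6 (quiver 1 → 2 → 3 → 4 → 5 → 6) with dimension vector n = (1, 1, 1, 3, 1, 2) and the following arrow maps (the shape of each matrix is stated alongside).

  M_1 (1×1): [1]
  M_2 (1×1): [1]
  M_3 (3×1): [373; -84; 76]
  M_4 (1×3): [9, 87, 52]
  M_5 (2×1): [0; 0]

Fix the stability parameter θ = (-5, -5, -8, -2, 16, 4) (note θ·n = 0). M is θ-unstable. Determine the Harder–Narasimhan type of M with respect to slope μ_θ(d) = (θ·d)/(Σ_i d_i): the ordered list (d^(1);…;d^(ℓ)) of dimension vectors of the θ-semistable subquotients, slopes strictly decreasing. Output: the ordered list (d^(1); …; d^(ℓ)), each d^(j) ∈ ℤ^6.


Barcode: M ≅ I[1,5], I[4,4]^2, I[6,6]^2. HN layers by μ_θ (4 steps, strictly decreasing):
  μ^(1)=16; μ^(2)=4; μ^(3)=-2; μ^(4)=-6

((0, 0, 0, 0, 1, 0); (0, 0, 0, 0, 0, 2); (0, 0, 0, 3, 0, 0); (1, 1, 1, 0, 0, 0))


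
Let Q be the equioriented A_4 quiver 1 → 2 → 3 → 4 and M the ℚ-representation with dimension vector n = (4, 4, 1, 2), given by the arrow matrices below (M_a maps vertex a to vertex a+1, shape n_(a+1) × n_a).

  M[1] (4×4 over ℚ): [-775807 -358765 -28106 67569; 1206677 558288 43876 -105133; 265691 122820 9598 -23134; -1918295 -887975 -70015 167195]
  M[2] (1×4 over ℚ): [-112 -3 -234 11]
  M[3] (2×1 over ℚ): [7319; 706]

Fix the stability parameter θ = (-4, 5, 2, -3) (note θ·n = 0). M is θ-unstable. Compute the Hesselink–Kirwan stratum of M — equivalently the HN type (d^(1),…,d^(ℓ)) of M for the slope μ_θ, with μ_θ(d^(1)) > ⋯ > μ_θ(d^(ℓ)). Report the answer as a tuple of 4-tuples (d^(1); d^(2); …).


Interval decomposition of M: I[1,2]^3, I[1,4], I[4,4].
HN type (ℓ=4): μ^(1)=5; μ^(2)=4/3; μ^(3)=-3; μ^(4)=-4

((0, 3, 0, 0); (0, 1, 1, 1); (0, 0, 0, 1); (4, 0, 0, 0))


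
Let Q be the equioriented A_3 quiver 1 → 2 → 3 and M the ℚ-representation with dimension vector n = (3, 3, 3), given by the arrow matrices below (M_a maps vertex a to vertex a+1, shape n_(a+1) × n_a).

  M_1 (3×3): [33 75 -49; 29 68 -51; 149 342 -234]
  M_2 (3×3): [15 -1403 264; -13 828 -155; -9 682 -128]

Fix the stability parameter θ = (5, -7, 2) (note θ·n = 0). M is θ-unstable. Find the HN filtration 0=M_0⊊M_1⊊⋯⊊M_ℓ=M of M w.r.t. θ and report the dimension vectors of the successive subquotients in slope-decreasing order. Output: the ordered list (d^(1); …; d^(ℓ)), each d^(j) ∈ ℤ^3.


Interval decomposition of M: I[1,3]^3.
HN type (ℓ=2): μ^(1)=2; μ^(2)=-1

((0, 0, 3); (3, 3, 0))


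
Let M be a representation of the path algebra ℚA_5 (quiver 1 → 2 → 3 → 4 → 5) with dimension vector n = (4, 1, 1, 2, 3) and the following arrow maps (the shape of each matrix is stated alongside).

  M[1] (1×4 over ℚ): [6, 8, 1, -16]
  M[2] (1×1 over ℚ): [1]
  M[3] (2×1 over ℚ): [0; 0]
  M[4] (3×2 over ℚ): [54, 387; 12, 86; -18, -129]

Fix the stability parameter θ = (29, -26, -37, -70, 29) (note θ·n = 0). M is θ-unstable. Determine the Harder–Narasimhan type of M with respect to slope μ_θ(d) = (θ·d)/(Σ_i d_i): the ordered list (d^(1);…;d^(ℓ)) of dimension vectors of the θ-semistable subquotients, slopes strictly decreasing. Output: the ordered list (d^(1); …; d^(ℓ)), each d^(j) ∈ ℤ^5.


Interval decomposition of M: I[1,1]^3, I[1,3], I[4,4], I[4,5], I[5,5]^2.
HN type (ℓ=3): μ^(1)=29; μ^(2)=-34/3; μ^(3)=-70

((3, 0, 0, 0, 3); (1, 1, 1, 0, 0); (0, 0, 0, 2, 0))


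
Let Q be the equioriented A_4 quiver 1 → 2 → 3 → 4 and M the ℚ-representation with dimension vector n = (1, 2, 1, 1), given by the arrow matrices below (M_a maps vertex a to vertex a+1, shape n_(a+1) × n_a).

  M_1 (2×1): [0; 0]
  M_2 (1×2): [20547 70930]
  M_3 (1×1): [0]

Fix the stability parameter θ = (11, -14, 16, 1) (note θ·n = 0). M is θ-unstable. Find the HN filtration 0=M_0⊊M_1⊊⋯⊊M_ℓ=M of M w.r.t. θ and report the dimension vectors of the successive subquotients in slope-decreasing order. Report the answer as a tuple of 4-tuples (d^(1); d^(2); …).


Interval decomposition of M: I[1,1], I[2,2], I[2,3], I[4,4].
HN type (ℓ=4): μ^(1)=16; μ^(2)=11; μ^(3)=1; μ^(4)=-14

((0, 0, 1, 0); (1, 0, 0, 0); (0, 0, 0, 1); (0, 2, 0, 0))


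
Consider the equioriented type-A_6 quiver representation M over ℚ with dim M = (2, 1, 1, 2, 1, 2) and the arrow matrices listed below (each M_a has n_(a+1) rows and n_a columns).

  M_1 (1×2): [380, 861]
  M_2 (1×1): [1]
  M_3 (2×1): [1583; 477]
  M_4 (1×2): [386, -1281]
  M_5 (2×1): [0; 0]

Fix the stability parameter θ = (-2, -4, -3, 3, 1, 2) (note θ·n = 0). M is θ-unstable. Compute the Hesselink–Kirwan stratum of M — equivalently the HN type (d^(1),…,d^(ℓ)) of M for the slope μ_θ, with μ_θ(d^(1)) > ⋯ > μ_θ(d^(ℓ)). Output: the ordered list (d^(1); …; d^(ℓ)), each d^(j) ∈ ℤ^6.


Via rank(M_{q-1}∘⋯∘M_p): M ≅ I[1,1], I[1,5], I[4,4], I[6,6]^2.
μ_θ-semistable layers: μ^(1)=3; μ^(2)=2; μ^(3)=-2; μ^(4)=-3

((0, 0, 0, 1, 0, 0); (0, 0, 0, 1, 1, 2); (1, 0, 0, 0, 0, 0); (1, 1, 1, 0, 0, 0))


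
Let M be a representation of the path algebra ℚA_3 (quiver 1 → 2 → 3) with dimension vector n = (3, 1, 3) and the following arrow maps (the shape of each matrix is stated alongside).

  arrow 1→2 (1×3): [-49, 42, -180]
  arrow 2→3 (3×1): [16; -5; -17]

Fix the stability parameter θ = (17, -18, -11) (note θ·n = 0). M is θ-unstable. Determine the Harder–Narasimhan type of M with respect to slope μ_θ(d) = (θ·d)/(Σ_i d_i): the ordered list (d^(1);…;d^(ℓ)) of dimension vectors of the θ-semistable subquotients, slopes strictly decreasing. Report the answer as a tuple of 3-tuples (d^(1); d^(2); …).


Interval decomposition of M: I[1,1]^2, I[1,3], I[3,3]^2.
HN type (ℓ=3): μ^(1)=17; μ^(2)=-4; μ^(3)=-11

((2, 0, 0); (1, 1, 1); (0, 0, 2))


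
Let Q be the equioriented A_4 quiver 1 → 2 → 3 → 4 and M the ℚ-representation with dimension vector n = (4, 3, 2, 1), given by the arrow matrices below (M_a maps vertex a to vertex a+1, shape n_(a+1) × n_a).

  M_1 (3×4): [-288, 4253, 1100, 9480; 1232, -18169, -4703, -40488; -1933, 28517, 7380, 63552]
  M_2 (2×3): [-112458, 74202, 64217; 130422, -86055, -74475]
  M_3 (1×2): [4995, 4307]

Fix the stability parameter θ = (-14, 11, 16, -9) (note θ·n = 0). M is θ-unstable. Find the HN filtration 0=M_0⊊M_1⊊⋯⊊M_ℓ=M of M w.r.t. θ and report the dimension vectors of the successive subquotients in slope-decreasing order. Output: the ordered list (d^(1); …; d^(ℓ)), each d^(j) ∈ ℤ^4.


Via rank(M_{q-1}∘⋯∘M_p): M ≅ I[1,1], I[1,2], I[1,3], I[1,4].
μ_θ-semistable layers: μ^(1)=16; μ^(2)=11; μ^(3)=6; μ^(4)=-14

((0, 0, 1, 0); (0, 2, 0, 0); (0, 1, 1, 1); (4, 0, 0, 0))


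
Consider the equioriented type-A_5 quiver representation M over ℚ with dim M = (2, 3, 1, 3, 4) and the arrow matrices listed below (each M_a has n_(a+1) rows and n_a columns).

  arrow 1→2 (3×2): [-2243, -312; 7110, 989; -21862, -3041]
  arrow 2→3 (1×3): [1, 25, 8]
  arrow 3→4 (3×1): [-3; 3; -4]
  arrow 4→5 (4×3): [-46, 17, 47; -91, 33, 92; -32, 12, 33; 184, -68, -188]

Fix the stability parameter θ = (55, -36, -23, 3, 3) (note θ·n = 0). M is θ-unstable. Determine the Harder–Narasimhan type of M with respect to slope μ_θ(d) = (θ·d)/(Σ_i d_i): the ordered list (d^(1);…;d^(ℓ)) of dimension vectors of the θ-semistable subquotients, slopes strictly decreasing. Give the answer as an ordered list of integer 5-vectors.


Via rank(M_{q-1}∘⋯∘M_p): M ≅ I[1,2], I[1,5], I[2,2], I[4,5]^2, I[5,5].
μ_θ-semistable layers: μ^(1)=19/2; μ^(2)=3; μ^(3)=-4/3; μ^(4)=-36

((1, 1, 0, 0, 0); (0, 0, 0, 3, 4); (1, 1, 1, 0, 0); (0, 1, 0, 0, 0))


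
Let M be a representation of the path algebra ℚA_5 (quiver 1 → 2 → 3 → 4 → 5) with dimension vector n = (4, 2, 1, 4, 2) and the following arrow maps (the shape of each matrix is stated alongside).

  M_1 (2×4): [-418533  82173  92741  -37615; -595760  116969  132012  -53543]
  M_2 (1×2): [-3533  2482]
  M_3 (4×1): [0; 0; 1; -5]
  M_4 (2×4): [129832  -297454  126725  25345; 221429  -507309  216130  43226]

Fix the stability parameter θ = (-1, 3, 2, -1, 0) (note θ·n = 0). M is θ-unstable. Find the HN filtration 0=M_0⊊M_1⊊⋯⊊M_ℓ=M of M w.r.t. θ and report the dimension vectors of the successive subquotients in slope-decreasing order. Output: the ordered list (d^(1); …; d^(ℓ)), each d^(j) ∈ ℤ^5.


Via rank(M_{q-1}∘⋯∘M_p): M ≅ I[1,1]^2, I[1,2], I[1,4], I[4,4], I[4,5]^2.
μ_θ-semistable layers: μ^(1)=3; μ^(2)=4/3; μ^(3)=0; μ^(4)=-1

((0, 1, 0, 0, 0); (0, 1, 1, 1, 0); (0, 0, 0, 0, 2); (4, 0, 0, 3, 0))


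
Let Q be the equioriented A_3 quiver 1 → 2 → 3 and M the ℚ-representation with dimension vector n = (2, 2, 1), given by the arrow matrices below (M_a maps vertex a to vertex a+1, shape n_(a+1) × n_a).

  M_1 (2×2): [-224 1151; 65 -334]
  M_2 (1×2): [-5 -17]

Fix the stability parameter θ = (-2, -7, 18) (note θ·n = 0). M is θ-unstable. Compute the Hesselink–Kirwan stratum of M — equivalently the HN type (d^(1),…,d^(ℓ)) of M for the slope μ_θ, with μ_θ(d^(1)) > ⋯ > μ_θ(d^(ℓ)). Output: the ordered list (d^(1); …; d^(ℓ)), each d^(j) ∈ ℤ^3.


Via rank(M_{q-1}∘⋯∘M_p): M ≅ I[1,2], I[1,3].
μ_θ-semistable layers: μ^(1)=18; μ^(2)=-9/2

((0, 0, 1); (2, 2, 0))


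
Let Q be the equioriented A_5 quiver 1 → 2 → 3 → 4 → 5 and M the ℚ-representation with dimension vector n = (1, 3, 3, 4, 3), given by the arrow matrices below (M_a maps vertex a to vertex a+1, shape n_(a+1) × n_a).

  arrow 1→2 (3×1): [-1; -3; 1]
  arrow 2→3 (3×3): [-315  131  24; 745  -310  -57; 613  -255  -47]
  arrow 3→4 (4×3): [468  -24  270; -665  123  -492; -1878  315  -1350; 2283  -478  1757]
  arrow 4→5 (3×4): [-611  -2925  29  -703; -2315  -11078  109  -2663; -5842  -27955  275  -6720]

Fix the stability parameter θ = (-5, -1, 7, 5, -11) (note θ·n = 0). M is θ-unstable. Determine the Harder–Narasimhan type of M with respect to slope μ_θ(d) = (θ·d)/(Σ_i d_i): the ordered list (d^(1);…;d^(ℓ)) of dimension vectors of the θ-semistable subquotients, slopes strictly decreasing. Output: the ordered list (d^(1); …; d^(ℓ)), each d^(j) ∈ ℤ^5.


Interval decomposition of M: I[1,5], I[2,5]^2, I[4,4].
HN type (ℓ=4): μ^(1)=5; μ^(2)=1/3; μ^(3)=-1; μ^(4)=-5

((0, 0, 0, 1, 0); (0, 0, 3, 3, 3); (0, 3, 0, 0, 0); (1, 0, 0, 0, 0))


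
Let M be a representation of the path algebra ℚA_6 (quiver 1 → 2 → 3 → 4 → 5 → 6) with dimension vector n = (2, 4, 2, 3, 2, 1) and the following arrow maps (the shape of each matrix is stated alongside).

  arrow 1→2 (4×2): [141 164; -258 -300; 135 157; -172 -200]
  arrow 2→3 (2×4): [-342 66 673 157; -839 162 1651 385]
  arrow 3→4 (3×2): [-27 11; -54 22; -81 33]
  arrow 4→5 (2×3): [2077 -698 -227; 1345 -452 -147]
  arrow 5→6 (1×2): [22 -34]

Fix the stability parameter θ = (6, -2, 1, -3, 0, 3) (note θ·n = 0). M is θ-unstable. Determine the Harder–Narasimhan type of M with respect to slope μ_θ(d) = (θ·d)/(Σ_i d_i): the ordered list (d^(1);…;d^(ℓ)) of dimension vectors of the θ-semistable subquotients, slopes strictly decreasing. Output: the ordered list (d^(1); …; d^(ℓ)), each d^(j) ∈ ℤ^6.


Interval decomposition of M: I[1,3], I[1,4], I[2,2]^2, I[4,5], I[4,6].
HN type (ℓ=6): μ^(1)=3; μ^(2)=5/3; μ^(3)=1/2; μ^(4)=0; μ^(5)=-2; μ^(6)=-3

((0, 0, 0, 0, 0, 1); (1, 1, 1, 0, 0, 0); (1, 1, 1, 1, 0, 0); (0, 0, 0, 0, 2, 0); (0, 2, 0, 0, 0, 0); (0, 0, 0, 2, 0, 0))


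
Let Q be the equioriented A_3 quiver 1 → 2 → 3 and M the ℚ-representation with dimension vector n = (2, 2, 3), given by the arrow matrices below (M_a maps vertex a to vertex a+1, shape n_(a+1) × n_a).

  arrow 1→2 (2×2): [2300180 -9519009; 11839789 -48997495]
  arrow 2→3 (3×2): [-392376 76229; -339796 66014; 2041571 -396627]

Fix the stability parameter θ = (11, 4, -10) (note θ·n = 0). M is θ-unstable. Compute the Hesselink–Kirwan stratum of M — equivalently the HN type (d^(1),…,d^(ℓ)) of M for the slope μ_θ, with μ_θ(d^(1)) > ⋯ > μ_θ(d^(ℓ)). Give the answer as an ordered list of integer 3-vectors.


Interval decomposition of M: I[1,3]^2, I[3,3].
HN type (ℓ=2): μ^(1)=5/3; μ^(2)=-10

((2, 2, 2); (0, 0, 1))


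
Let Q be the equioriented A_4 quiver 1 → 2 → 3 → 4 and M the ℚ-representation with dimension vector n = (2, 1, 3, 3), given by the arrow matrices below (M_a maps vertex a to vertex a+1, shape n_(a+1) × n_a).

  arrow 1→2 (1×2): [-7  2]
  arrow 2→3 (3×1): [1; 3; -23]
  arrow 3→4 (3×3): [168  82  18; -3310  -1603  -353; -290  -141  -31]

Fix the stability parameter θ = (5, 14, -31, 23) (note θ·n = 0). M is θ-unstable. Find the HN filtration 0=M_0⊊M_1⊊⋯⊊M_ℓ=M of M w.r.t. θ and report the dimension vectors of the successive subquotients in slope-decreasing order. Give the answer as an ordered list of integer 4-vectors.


Barcode: M ≅ I[1,1], I[1,3], I[3,4]^2, I[4,4]. HN layers by μ_θ (4 steps, strictly decreasing):
  μ^(1)=23; μ^(2)=5; μ^(3)=-4; μ^(4)=-31

((0, 0, 0, 3); (1, 0, 0, 0); (1, 1, 1, 0); (0, 0, 2, 0))


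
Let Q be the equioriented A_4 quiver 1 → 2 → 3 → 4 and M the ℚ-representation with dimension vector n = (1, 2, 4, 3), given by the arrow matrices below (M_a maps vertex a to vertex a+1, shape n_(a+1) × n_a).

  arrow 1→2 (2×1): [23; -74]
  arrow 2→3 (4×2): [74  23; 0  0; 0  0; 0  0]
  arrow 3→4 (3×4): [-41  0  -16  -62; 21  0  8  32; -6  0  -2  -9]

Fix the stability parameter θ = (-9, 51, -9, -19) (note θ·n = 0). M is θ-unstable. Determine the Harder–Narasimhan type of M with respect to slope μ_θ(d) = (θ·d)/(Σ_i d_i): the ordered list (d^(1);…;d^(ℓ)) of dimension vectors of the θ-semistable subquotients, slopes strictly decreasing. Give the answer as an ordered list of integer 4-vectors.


Via rank(M_{q-1}∘⋯∘M_p): M ≅ I[1,2], I[2,4], I[3,3], I[3,4]^2.
μ_θ-semistable layers: μ^(1)=51; μ^(2)=23/3; μ^(3)=-9; μ^(4)=-14

((0, 1, 0, 0); (0, 1, 1, 1); (1, 0, 1, 0); (0, 0, 2, 2))


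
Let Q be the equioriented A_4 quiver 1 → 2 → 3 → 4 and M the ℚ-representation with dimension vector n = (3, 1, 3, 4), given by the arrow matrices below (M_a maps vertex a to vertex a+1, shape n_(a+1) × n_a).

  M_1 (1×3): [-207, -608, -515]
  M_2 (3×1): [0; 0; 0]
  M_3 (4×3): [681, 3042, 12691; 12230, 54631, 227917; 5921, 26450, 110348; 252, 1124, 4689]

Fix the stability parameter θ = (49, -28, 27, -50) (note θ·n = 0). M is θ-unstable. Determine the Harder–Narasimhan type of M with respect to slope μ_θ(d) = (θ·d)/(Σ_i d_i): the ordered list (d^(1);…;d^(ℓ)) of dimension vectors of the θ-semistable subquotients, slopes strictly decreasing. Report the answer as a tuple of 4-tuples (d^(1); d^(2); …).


Interval decomposition of M: I[1,1]^2, I[1,2], I[3,4]^3, I[4,4].
HN type (ℓ=4): μ^(1)=49; μ^(2)=21/2; μ^(3)=-23/2; μ^(4)=-50

((2, 0, 0, 0); (1, 1, 0, 0); (0, 0, 3, 3); (0, 0, 0, 1))


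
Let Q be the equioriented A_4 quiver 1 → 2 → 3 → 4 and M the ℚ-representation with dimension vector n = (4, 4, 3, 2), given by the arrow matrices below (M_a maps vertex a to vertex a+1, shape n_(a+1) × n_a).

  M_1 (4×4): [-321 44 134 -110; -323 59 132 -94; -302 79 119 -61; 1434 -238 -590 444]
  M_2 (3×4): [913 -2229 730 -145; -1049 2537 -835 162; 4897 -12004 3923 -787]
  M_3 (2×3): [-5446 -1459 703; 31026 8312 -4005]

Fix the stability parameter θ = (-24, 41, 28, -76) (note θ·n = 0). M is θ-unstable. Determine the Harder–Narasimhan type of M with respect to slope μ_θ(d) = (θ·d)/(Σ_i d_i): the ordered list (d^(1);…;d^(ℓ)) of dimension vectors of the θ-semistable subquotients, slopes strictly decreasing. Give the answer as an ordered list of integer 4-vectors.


Interval decomposition of M: I[1,2], I[1,3], I[1,4]^2.
HN type (ℓ=4): μ^(1)=41; μ^(2)=69/2; μ^(3)=-7/3; μ^(4)=-24

((0, 1, 0, 0); (0, 1, 1, 0); (0, 2, 2, 2); (4, 0, 0, 0))


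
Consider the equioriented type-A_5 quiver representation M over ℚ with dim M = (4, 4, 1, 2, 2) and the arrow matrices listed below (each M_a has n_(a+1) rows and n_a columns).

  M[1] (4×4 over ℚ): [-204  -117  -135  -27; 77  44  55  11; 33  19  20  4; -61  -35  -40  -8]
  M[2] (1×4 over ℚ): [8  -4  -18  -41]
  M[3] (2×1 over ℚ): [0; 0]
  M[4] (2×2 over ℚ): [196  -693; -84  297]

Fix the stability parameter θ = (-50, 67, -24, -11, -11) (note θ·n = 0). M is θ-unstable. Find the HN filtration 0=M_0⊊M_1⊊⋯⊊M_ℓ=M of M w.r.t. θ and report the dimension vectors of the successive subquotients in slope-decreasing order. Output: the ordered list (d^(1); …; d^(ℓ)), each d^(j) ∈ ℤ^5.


Interval decomposition of M: I[1,1]^2, I[1,2], I[1,3], I[2,2]^2, I[4,4], I[4,5], I[5,5].
HN type (ℓ=4): μ^(1)=67; μ^(2)=43/2; μ^(3)=-11; μ^(4)=-50

((0, 3, 0, 0, 0); (0, 1, 1, 0, 0); (0, 0, 0, 2, 2); (4, 0, 0, 0, 0))


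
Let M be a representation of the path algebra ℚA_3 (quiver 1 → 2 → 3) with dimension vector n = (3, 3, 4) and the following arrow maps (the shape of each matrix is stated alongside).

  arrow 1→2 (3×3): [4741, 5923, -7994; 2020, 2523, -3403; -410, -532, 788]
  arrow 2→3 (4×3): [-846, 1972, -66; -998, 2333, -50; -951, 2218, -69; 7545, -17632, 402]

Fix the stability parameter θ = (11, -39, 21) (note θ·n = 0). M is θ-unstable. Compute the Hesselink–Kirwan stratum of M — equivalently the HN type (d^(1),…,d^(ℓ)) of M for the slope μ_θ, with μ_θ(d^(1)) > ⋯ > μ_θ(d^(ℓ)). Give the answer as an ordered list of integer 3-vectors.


Interval decomposition of M: I[1,3]^3, I[3,3].
HN type (ℓ=2): μ^(1)=21; μ^(2)=-14

((0, 0, 4); (3, 3, 0))


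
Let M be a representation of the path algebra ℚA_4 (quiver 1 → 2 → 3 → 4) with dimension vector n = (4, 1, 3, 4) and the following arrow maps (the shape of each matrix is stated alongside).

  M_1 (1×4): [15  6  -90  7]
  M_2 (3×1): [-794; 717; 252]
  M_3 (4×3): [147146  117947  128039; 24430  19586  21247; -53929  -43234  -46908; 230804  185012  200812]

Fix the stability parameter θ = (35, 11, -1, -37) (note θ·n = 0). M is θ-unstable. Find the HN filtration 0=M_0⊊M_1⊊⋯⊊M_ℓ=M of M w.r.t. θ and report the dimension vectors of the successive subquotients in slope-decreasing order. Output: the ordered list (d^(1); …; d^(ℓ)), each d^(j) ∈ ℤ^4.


Barcode: M ≅ I[1,1]^3, I[1,4], I[3,4]^2, I[4,4]. HN layers by μ_θ (4 steps, strictly decreasing):
  μ^(1)=35; μ^(2)=2; μ^(3)=-19; μ^(4)=-37

((3, 0, 0, 0); (1, 1, 1, 1); (0, 0, 2, 2); (0, 0, 0, 1))


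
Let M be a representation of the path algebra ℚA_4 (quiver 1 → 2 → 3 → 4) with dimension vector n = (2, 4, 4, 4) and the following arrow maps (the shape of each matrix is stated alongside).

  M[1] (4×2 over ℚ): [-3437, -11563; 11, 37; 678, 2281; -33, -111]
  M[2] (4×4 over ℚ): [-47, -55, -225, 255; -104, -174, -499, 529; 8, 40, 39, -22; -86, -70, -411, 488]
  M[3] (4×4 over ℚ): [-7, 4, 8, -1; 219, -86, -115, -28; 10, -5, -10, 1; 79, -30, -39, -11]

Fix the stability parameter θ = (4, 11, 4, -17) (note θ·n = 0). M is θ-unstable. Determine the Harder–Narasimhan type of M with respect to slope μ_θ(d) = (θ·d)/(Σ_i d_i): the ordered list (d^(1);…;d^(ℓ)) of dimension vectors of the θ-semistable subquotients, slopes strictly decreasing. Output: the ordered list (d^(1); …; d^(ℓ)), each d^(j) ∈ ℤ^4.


Interval decomposition of M: I[1,4]^2, I[2,2], I[2,4], I[3,4].
HN type (ℓ=4): μ^(1)=11; μ^(2)=1/2; μ^(3)=-2/3; μ^(4)=-13/2

((0, 1, 0, 0); (2, 2, 2, 2); (0, 1, 1, 1); (0, 0, 1, 1))


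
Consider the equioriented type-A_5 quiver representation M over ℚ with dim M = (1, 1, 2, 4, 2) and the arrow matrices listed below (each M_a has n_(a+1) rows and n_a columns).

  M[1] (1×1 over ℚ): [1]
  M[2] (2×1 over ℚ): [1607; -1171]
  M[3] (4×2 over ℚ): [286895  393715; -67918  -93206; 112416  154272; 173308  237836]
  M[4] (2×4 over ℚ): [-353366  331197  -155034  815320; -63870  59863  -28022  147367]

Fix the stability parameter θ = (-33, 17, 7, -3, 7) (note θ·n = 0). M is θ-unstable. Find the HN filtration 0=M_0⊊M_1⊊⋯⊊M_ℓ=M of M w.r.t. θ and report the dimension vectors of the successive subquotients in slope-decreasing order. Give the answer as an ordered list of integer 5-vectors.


Interval decomposition of M: I[1,3], I[3,4], I[4,4], I[4,5]^2.
HN type (ℓ=5): μ^(1)=12; μ^(2)=7; μ^(3)=2; μ^(4)=-3; μ^(5)=-33

((0, 1, 1, 0, 0); (0, 0, 0, 0, 2); (0, 0, 1, 1, 0); (0, 0, 0, 3, 0); (1, 0, 0, 0, 0))


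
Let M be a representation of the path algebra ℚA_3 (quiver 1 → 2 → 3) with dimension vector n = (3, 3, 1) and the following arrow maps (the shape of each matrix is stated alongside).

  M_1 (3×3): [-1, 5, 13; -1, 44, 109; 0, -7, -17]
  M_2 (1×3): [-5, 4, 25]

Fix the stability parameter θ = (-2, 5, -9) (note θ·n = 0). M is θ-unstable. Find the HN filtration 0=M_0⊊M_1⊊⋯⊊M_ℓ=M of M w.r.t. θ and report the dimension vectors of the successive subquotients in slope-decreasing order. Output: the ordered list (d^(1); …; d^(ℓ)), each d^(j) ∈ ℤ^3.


Interval decomposition of M: I[1,2]^2, I[1,3].
HN type (ℓ=2): μ^(1)=5; μ^(2)=-2

((0, 2, 0); (3, 1, 1))


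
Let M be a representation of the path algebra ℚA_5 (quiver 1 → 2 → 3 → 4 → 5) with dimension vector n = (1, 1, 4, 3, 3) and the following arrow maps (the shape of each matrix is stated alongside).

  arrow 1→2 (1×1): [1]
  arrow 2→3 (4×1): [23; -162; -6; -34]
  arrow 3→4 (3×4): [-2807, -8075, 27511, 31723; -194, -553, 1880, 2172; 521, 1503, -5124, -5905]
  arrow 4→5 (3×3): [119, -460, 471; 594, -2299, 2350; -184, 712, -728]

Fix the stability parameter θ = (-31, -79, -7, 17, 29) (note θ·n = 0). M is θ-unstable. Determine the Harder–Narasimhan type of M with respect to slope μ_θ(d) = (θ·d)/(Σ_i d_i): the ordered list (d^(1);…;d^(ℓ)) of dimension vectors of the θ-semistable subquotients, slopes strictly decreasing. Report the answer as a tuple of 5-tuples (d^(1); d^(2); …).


Barcode: M ≅ I[1,4], I[3,3], I[3,5]^2, I[5,5]. HN layers by μ_θ (4 steps, strictly decreasing):
  μ^(1)=29; μ^(2)=17; μ^(3)=-7; μ^(4)=-55

((0, 0, 0, 0, 3); (0, 0, 0, 3, 0); (0, 0, 4, 0, 0); (1, 1, 0, 0, 0))


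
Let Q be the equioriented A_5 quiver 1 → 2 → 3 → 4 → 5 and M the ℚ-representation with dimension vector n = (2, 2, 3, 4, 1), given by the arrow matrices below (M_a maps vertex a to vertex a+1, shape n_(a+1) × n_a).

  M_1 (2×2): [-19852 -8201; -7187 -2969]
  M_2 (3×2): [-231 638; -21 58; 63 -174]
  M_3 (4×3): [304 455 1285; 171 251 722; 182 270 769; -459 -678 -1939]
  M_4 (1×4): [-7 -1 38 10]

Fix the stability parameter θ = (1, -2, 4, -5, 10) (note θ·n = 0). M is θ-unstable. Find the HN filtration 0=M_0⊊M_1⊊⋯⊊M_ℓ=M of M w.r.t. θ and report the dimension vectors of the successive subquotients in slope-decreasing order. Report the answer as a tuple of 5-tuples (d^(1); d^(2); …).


Via rank(M_{q-1}∘⋯∘M_p): M ≅ I[1,2], I[1,5], I[3,4]^2, I[4,4].
μ_θ-semistable layers: μ^(1)=10; μ^(2)=-1/2; μ^(3)=-5

((0, 0, 0, 0, 1); (2, 2, 3, 3, 0); (0, 0, 0, 1, 0))


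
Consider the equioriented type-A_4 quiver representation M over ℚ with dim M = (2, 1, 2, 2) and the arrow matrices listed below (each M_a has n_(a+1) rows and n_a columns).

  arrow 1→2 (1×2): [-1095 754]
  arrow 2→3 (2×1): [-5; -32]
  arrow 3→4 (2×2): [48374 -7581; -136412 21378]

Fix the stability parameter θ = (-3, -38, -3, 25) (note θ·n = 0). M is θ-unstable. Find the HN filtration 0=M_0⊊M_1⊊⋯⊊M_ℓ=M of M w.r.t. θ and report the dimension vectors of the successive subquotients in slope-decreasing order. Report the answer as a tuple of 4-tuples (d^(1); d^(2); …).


Interval decomposition of M: I[1,1], I[1,4], I[3,3], I[4,4].
HN type (ℓ=3): μ^(1)=25; μ^(2)=-3; μ^(3)=-41/2

((0, 0, 0, 2); (1, 0, 2, 0); (1, 1, 0, 0))


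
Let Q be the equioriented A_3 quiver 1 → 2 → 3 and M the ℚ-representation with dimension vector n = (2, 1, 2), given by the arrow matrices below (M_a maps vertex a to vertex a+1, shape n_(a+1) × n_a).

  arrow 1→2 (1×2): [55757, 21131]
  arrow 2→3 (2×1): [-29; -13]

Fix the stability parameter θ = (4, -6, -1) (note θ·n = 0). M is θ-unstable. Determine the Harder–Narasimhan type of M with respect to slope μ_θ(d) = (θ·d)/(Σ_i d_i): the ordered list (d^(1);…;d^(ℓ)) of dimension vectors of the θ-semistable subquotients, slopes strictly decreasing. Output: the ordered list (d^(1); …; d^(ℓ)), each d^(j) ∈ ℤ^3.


Barcode: M ≅ I[1,1], I[1,3], I[3,3]. HN layers by μ_θ (2 steps, strictly decreasing):
  μ^(1)=4; μ^(2)=-1

((1, 0, 0); (1, 1, 2))


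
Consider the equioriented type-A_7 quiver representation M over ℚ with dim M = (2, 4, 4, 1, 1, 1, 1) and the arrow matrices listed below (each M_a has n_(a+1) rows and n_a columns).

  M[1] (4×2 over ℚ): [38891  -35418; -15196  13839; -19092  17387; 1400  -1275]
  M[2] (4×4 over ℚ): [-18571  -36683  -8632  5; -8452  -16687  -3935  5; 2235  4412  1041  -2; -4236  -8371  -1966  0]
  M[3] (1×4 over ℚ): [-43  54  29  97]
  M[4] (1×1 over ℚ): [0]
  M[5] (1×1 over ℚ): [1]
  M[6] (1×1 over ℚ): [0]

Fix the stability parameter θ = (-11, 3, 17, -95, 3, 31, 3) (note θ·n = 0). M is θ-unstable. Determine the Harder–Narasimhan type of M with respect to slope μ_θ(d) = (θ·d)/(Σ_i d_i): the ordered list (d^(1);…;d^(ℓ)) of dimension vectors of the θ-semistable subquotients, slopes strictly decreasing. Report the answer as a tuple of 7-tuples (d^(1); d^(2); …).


Interval decomposition of M: I[1,3]^2, I[2,3], I[2,4], I[5,6], I[7,7].
HN type (ℓ=5): μ^(1)=31; μ^(2)=17; μ^(3)=3; μ^(4)=-11; μ^(5)=-25

((0, 0, 0, 0, 0, 1, 0); (0, 0, 3, 0, 0, 0, 0); (0, 3, 0, 0, 1, 0, 1); (2, 0, 0, 0, 0, 0, 0); (0, 1, 1, 1, 0, 0, 0))


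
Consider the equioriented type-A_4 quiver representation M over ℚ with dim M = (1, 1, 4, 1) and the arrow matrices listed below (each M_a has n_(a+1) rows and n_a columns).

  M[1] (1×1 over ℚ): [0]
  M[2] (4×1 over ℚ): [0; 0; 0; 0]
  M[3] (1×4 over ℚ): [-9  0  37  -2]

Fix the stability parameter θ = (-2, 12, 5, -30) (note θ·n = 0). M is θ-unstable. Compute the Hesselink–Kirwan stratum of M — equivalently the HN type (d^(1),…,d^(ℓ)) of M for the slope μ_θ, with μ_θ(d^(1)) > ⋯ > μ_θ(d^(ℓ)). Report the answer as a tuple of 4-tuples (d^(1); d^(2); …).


Interval decomposition of M: I[1,1], I[2,2], I[3,3]^3, I[3,4].
HN type (ℓ=4): μ^(1)=12; μ^(2)=5; μ^(3)=-2; μ^(4)=-25/2

((0, 1, 0, 0); (0, 0, 3, 0); (1, 0, 0, 0); (0, 0, 1, 1))


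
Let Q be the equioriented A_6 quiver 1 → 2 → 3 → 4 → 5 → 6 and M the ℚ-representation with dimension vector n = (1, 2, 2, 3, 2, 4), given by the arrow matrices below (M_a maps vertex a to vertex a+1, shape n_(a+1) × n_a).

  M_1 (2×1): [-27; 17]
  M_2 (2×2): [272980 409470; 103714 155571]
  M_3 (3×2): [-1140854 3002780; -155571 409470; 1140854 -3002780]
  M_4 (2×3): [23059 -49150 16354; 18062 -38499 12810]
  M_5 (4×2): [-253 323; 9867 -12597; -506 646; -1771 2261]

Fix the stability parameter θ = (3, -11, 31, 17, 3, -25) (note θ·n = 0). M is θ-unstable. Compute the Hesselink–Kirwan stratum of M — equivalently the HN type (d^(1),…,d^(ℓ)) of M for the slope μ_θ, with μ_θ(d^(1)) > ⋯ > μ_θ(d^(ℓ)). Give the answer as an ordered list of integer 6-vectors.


Via rank(M_{q-1}∘⋯∘M_p): M ≅ I[1,3], I[2,2], I[3,6], I[4,4], I[4,5], I[6,6]^3.
μ_θ-semistable layers: μ^(1)=31; μ^(2)=17; μ^(3)=10; μ^(4)=13/2; μ^(5)=-4; μ^(6)=-11; μ^(7)=-25

((0, 0, 1, 0, 0, 0); (0, 0, 0, 1, 0, 0); (0, 0, 0, 1, 1, 0); (0, 0, 1, 1, 1, 1); (1, 1, 0, 0, 0, 0); (0, 1, 0, 0, 0, 0); (0, 0, 0, 0, 0, 3))


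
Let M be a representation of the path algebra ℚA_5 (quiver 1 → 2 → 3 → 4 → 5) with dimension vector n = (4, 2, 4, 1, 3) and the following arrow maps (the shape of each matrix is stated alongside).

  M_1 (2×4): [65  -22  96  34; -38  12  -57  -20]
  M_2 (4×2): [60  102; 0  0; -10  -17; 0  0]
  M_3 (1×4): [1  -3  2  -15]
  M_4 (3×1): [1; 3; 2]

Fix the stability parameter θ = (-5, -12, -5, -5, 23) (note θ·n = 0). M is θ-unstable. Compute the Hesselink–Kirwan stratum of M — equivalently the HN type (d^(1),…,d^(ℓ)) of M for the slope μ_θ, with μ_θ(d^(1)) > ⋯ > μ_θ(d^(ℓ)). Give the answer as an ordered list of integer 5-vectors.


Barcode: M ≅ I[1,1]^2, I[1,2], I[1,5], I[3,3]^3, I[5,5]^2. HN layers by μ_θ (3 steps, strictly decreasing):
  μ^(1)=23; μ^(2)=-5; μ^(3)=-17/2

((0, 0, 0, 0, 3); (2, 0, 4, 1, 0); (2, 2, 0, 0, 0))


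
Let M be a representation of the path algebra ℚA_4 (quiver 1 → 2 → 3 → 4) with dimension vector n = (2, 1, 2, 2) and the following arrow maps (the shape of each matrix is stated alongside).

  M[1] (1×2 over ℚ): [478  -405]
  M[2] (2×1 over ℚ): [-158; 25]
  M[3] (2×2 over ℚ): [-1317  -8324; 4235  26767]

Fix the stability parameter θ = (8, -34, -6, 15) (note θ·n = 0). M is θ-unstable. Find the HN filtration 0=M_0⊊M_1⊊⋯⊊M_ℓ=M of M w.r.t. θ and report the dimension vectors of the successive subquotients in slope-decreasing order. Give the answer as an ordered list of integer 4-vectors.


Barcode: M ≅ I[1,1], I[1,4], I[3,4]. HN layers by μ_θ (4 steps, strictly decreasing):
  μ^(1)=15; μ^(2)=8; μ^(3)=-6; μ^(4)=-13

((0, 0, 0, 2); (1, 0, 0, 0); (0, 0, 2, 0); (1, 1, 0, 0))


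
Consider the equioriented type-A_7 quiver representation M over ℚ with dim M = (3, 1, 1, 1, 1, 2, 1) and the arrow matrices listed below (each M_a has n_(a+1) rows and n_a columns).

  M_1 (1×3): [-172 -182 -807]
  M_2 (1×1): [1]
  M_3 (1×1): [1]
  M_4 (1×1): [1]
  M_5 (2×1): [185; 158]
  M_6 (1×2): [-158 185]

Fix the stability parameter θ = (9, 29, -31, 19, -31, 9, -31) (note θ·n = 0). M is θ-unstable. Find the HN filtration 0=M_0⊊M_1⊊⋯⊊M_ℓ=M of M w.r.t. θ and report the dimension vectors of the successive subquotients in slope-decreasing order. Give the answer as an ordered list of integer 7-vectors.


Via rank(M_{q-1}∘⋯∘M_p): M ≅ I[1,1]^2, I[1,6], I[6,7].
μ_θ-semistable layers: μ^(1)=9; μ^(2)=-1; μ^(3)=-11

((2, 0, 0, 0, 0, 1, 0); (1, 1, 1, 1, 1, 0, 0); (0, 0, 0, 0, 0, 1, 1))


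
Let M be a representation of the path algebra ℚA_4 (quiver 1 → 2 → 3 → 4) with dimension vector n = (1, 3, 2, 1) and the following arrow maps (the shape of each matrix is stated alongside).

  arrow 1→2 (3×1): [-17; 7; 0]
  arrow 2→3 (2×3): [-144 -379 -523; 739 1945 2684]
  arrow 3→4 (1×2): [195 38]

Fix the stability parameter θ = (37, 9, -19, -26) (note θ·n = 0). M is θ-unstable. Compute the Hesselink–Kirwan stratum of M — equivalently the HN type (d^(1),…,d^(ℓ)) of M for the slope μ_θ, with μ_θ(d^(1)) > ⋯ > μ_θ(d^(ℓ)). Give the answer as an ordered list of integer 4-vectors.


Via rank(M_{q-1}∘⋯∘M_p): M ≅ I[1,4], I[2,2], I[2,3].
μ_θ-semistable layers: μ^(1)=9; μ^(2)=1/4; μ^(3)=-5

((0, 1, 0, 0); (1, 1, 1, 1); (0, 1, 1, 0))


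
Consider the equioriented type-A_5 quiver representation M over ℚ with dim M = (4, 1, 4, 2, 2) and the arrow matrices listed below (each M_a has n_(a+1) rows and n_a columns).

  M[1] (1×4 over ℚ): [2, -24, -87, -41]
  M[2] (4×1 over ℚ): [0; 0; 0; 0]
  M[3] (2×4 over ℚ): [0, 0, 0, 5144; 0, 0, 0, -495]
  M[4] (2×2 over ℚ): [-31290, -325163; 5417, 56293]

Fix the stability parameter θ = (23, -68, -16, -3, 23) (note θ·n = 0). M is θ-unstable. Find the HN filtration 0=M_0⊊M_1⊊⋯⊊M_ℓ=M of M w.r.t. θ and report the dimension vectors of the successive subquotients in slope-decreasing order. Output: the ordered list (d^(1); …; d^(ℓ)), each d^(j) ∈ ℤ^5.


Via rank(M_{q-1}∘⋯∘M_p): M ≅ I[1,1]^3, I[1,2], I[3,3]^3, I[3,5], I[4,5].
μ_θ-semistable layers: μ^(1)=23; μ^(2)=-3; μ^(3)=-16; μ^(4)=-45/2

((3, 0, 0, 0, 2); (0, 0, 0, 2, 0); (0, 0, 4, 0, 0); (1, 1, 0, 0, 0))


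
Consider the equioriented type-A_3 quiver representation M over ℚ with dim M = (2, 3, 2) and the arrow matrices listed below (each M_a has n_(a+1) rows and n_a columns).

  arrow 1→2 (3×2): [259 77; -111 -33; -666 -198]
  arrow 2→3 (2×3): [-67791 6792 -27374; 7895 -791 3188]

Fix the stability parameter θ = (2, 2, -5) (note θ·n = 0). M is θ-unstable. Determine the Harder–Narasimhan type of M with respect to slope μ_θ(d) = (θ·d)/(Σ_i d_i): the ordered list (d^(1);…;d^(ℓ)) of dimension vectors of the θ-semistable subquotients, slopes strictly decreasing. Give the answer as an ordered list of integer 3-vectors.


Interval decomposition of M: I[1,1], I[1,3], I[2,2], I[2,3].
HN type (ℓ=3): μ^(1)=2; μ^(2)=-1/3; μ^(3)=-3/2

((1, 1, 0); (1, 1, 1); (0, 1, 1))
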